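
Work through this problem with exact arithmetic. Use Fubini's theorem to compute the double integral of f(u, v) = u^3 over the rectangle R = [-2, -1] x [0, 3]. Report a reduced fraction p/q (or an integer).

f(u, v) is a tensor product of a function of u and a function of v, and both factors are bounded continuous (hence Lebesgue integrable) on the rectangle, so Fubini's theorem applies:
  integral_R f d(m x m) = (integral_a1^b1 u^3 du) * (integral_a2^b2 1 dv).
Inner integral in u: integral_{-2}^{-1} u^3 du = ((-1)^4 - (-2)^4)/4
  = -15/4.
Inner integral in v: integral_{0}^{3} 1 dv = (3^1 - 0^1)/1
  = 3.
Product: (-15/4) * (3) = -45/4.

-45/4


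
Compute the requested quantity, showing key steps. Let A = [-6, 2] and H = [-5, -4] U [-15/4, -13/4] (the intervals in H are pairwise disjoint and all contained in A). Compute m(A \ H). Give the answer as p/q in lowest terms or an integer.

The ambient interval has length m(A) = 2 - (-6) = 8.
Since the holes are disjoint and sit inside A, by finite additivity
  m(H) = sum_i (b_i - a_i), and m(A \ H) = m(A) - m(H).
Computing the hole measures:
  m(H_1) = -4 - (-5) = 1.
  m(H_2) = -13/4 - (-15/4) = 1/2.
Summed: m(H) = 1 + 1/2 = 3/2.
So m(A \ H) = 8 - 3/2 = 13/2.

13/2


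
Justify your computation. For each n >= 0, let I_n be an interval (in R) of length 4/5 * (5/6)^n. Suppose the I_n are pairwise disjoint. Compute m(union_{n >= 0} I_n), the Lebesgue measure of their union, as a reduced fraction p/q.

By countable additivity of the Lebesgue measure on pairwise disjoint measurable sets,
  m(union_{n >= 0} I_n) = sum_{n >= 0} m(I_n) = sum_{n >= 0} a * r^n,
  with a = 4/5 and r = 5/6.
Since 0 < r = 5/6 < 1, the geometric series converges:
  sum_{n >= 0} a * r^n = a / (1 - r).
  = 4/5 / (1 - 5/6)
  = 4/5 / (1/6)
  = 24/5.

24/5


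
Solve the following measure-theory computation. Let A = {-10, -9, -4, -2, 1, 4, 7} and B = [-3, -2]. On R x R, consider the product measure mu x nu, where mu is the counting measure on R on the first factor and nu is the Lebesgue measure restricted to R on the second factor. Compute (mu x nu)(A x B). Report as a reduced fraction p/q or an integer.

For a measurable rectangle A x B, the product measure satisfies
  (mu x nu)(A x B) = mu(A) * nu(B).
  mu(A) = 7.
  nu(B) = 1.
  (mu x nu)(A x B) = 7 * 1 = 7.

7


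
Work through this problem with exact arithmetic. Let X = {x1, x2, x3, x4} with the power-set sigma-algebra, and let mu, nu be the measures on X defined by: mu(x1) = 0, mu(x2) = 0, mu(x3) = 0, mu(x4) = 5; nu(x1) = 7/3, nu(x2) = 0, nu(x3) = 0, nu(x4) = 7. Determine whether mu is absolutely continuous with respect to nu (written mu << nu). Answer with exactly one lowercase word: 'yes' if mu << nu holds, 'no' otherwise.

mu << nu means: every nu-null measurable set is also mu-null; equivalently, for every atom x, if nu({x}) = 0 then mu({x}) = 0.
Checking each atom:
  x1: nu = 7/3 > 0 -> no constraint.
  x2: nu = 0, mu = 0 -> consistent with mu << nu.
  x3: nu = 0, mu = 0 -> consistent with mu << nu.
  x4: nu = 7 > 0 -> no constraint.
No atom violates the condition. Therefore mu << nu.

yes


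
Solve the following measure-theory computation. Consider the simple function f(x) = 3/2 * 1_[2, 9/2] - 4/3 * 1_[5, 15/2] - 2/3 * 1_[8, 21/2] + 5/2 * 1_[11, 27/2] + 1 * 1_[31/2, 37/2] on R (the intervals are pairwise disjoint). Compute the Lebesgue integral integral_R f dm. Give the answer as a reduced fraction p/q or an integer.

For a simple function f = sum_i c_i * 1_{A_i} with disjoint A_i,
  integral f dm = sum_i c_i * m(A_i).
Lengths of the A_i:
  m(A_1) = 9/2 - 2 = 5/2.
  m(A_2) = 15/2 - 5 = 5/2.
  m(A_3) = 21/2 - 8 = 5/2.
  m(A_4) = 27/2 - 11 = 5/2.
  m(A_5) = 37/2 - 31/2 = 3.
Contributions c_i * m(A_i):
  (3/2) * (5/2) = 15/4.
  (-4/3) * (5/2) = -10/3.
  (-2/3) * (5/2) = -5/3.
  (5/2) * (5/2) = 25/4.
  (1) * (3) = 3.
Total: 15/4 - 10/3 - 5/3 + 25/4 + 3 = 8.

8


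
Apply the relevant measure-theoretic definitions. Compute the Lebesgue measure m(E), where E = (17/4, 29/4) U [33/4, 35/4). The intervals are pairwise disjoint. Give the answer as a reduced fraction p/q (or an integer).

For pairwise disjoint intervals, m(union_i I_i) = sum_i m(I_i),
and m is invariant under swapping open/closed endpoints (single points have measure 0).
So m(E) = sum_i (b_i - a_i).
  I_1 has length 29/4 - 17/4 = 3.
  I_2 has length 35/4 - 33/4 = 1/2.
Summing:
  m(E) = 3 + 1/2 = 7/2.

7/2


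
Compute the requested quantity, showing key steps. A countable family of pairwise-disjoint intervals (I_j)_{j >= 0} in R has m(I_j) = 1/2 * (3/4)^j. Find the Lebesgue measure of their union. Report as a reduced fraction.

By countable additivity of the Lebesgue measure on pairwise disjoint measurable sets,
  m(union_{j >= 0} I_j) = sum_{j >= 0} m(I_j) = sum_{j >= 0} a * r^j,
  with a = 1/2 and r = 3/4.
Since 0 < r = 3/4 < 1, the geometric series converges:
  sum_{j >= 0} a * r^j = a / (1 - r).
  = 1/2 / (1 - 3/4)
  = 1/2 / (1/4)
  = 2.

2


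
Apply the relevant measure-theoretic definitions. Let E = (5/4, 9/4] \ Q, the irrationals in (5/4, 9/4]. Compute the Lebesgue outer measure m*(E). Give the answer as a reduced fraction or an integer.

The interval I = (5/4, 9/4] has m(I) = 9/4 - 5/4 = 1 (endpoints are measure-zero, so open/closed/half-open agree). Write I = (I cap Q) u (I \ Q). The rationals in I are countable, so m*(I cap Q) = 0 (cover each rational by intervals whose total length is arbitrarily small). By countable subadditivity m*(I) <= m*(I cap Q) + m*(I \ Q), hence m*(I \ Q) >= m(I) = 1. The reverse inequality m*(I \ Q) <= m*(I) = 1 is trivial since (I \ Q) is a subset of I. Therefore m*(I \ Q) = 1.

1


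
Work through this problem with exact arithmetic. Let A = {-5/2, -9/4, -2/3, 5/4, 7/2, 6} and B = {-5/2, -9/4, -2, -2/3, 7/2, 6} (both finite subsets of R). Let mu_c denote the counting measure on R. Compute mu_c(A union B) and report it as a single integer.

Counting measure on a finite set equals cardinality. By inclusion-exclusion, |A union B| = |A| + |B| - |A cap B|.
|A| = 6, |B| = 6, |A cap B| = 5.
So mu_c(A union B) = 6 + 6 - 5 = 7.

7


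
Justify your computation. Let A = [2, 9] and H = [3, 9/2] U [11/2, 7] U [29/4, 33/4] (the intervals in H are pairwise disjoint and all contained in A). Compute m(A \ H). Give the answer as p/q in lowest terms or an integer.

The ambient interval has length m(A) = 9 - 2 = 7.
Since the holes are disjoint and sit inside A, by finite additivity
  m(H) = sum_i (b_i - a_i), and m(A \ H) = m(A) - m(H).
Computing the hole measures:
  m(H_1) = 9/2 - 3 = 3/2.
  m(H_2) = 7 - 11/2 = 3/2.
  m(H_3) = 33/4 - 29/4 = 1.
Summed: m(H) = 3/2 + 3/2 + 1 = 4.
So m(A \ H) = 7 - 4 = 3.

3


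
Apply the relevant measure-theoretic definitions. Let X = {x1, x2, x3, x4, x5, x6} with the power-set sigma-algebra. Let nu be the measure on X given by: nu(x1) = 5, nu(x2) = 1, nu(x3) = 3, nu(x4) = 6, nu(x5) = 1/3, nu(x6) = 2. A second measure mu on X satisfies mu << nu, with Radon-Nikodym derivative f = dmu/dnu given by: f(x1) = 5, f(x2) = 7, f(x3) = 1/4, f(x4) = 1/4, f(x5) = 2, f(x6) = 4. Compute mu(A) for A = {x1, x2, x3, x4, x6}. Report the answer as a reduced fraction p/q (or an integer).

By the defining property of the Radon-Nikodym derivative, for every measurable set A,
  mu(A) = integral_A f dnu.
Since nu is a discrete measure concentrated on the atoms of X, the integral over A reduces to the sum
  mu(A) = sum_{x in A} f(x) * nu({x}).
Computing each term:
  x1: f(x1) * nu(x1) = 5 * 5 = 25.
  x2: f(x2) * nu(x2) = 7 * 1 = 7.
  x3: f(x3) * nu(x3) = 1/4 * 3 = 3/4.
  x4: f(x4) * nu(x4) = 1/4 * 6 = 3/2.
  x6: f(x6) * nu(x6) = 4 * 2 = 8.
Summing: mu(A) = 25 + 7 + 3/4 + 3/2 + 8 = 169/4.

169/4


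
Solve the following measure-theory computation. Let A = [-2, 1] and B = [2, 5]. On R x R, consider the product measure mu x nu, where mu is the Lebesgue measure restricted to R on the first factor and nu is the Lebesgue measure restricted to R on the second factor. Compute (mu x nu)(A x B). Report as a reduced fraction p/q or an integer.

For a measurable rectangle A x B, the product measure satisfies
  (mu x nu)(A x B) = mu(A) * nu(B).
  mu(A) = 3.
  nu(B) = 3.
  (mu x nu)(A x B) = 3 * 3 = 9.

9


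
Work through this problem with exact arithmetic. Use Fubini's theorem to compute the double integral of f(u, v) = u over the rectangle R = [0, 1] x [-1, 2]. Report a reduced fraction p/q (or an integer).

f(u, v) is a tensor product of a function of u and a function of v, and both factors are bounded continuous (hence Lebesgue integrable) on the rectangle, so Fubini's theorem applies:
  integral_R f d(m x m) = (integral_a1^b1 u du) * (integral_a2^b2 1 dv).
Inner integral in u: integral_{0}^{1} u du = (1^2 - 0^2)/2
  = 1/2.
Inner integral in v: integral_{-1}^{2} 1 dv = (2^1 - (-1)^1)/1
  = 3.
Product: (1/2) * (3) = 3/2.

3/2


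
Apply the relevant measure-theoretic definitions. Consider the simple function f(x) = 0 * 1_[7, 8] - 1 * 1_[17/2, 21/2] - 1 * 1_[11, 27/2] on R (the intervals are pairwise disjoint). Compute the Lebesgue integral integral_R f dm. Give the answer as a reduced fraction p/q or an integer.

For a simple function f = sum_i c_i * 1_{A_i} with disjoint A_i,
  integral f dm = sum_i c_i * m(A_i).
Lengths of the A_i:
  m(A_1) = 8 - 7 = 1.
  m(A_2) = 21/2 - 17/2 = 2.
  m(A_3) = 27/2 - 11 = 5/2.
Contributions c_i * m(A_i):
  (0) * (1) = 0.
  (-1) * (2) = -2.
  (-1) * (5/2) = -5/2.
Total: 0 - 2 - 5/2 = -9/2.

-9/2


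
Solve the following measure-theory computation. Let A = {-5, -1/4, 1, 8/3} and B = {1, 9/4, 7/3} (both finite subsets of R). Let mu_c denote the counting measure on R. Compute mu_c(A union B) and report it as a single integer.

Counting measure on a finite set equals cardinality. By inclusion-exclusion, |A union B| = |A| + |B| - |A cap B|.
|A| = 4, |B| = 3, |A cap B| = 1.
So mu_c(A union B) = 4 + 3 - 1 = 6.

6


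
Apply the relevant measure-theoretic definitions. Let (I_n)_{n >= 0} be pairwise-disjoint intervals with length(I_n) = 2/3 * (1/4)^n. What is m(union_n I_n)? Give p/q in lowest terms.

By countable additivity of the Lebesgue measure on pairwise disjoint measurable sets,
  m(union_{n >= 0} I_n) = sum_{n >= 0} m(I_n) = sum_{n >= 0} a * r^n,
  with a = 2/3 and r = 1/4.
Since 0 < r = 1/4 < 1, the geometric series converges:
  sum_{n >= 0} a * r^n = a / (1 - r).
  = 2/3 / (1 - 1/4)
  = 2/3 / (3/4)
  = 8/9.

8/9


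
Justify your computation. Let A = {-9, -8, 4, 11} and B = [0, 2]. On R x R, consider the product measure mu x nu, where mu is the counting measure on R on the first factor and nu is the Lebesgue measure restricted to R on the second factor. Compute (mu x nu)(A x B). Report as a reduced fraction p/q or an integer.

For a measurable rectangle A x B, the product measure satisfies
  (mu x nu)(A x B) = mu(A) * nu(B).
  mu(A) = 4.
  nu(B) = 2.
  (mu x nu)(A x B) = 4 * 2 = 8.

8


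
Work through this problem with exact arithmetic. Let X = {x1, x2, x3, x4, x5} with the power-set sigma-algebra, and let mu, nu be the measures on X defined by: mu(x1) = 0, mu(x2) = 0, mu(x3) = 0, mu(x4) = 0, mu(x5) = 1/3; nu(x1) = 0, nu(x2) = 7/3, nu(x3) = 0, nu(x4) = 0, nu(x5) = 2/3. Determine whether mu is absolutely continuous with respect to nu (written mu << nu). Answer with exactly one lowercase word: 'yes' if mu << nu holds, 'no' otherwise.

mu << nu means: every nu-null measurable set is also mu-null; equivalently, for every atom x, if nu({x}) = 0 then mu({x}) = 0.
Checking each atom:
  x1: nu = 0, mu = 0 -> consistent with mu << nu.
  x2: nu = 7/3 > 0 -> no constraint.
  x3: nu = 0, mu = 0 -> consistent with mu << nu.
  x4: nu = 0, mu = 0 -> consistent with mu << nu.
  x5: nu = 2/3 > 0 -> no constraint.
No atom violates the condition. Therefore mu << nu.

yes


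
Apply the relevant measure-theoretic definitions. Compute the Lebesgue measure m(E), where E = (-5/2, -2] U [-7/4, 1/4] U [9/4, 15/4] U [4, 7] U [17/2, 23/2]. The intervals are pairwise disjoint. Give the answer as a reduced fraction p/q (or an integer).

For pairwise disjoint intervals, m(union_i I_i) = sum_i m(I_i),
and m is invariant under swapping open/closed endpoints (single points have measure 0).
So m(E) = sum_i (b_i - a_i).
  I_1 has length -2 - (-5/2) = 1/2.
  I_2 has length 1/4 - (-7/4) = 2.
  I_3 has length 15/4 - 9/4 = 3/2.
  I_4 has length 7 - 4 = 3.
  I_5 has length 23/2 - 17/2 = 3.
Summing:
  m(E) = 1/2 + 2 + 3/2 + 3 + 3 = 10.

10


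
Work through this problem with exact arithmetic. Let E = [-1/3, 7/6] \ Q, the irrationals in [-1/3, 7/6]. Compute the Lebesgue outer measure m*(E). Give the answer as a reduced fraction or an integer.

The interval I = [-1/3, 7/6] has m(I) = 7/6 - (-1/3) = 3/2 (endpoints are measure-zero, so open/closed/half-open agree). Write I = (I cap Q) u (I \ Q). The rationals in I are countable, so m*(I cap Q) = 0 (cover each rational by intervals whose total length is arbitrarily small). By countable subadditivity m*(I) <= m*(I cap Q) + m*(I \ Q), hence m*(I \ Q) >= m(I) = 3/2. The reverse inequality m*(I \ Q) <= m*(I) = 3/2 is trivial since (I \ Q) is a subset of I. Therefore m*(I \ Q) = 3/2.

3/2


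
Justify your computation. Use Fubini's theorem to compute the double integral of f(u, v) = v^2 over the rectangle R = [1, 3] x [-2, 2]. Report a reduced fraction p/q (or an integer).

f(u, v) is a tensor product of a function of u and a function of v, and both factors are bounded continuous (hence Lebesgue integrable) on the rectangle, so Fubini's theorem applies:
  integral_R f d(m x m) = (integral_a1^b1 1 du) * (integral_a2^b2 v^2 dv).
Inner integral in u: integral_{1}^{3} 1 du = (3^1 - 1^1)/1
  = 2.
Inner integral in v: integral_{-2}^{2} v^2 dv = (2^3 - (-2)^3)/3
  = 16/3.
Product: (2) * (16/3) = 32/3.

32/3


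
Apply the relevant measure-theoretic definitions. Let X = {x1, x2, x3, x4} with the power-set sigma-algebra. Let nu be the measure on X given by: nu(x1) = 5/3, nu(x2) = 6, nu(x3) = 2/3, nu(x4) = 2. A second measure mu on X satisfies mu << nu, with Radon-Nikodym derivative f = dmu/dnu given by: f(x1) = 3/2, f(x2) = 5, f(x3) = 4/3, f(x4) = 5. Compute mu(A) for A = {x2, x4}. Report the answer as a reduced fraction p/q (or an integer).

By the defining property of the Radon-Nikodym derivative, for every measurable set A,
  mu(A) = integral_A f dnu.
Since nu is a discrete measure concentrated on the atoms of X, the integral over A reduces to the sum
  mu(A) = sum_{x in A} f(x) * nu({x}).
Computing each term:
  x2: f(x2) * nu(x2) = 5 * 6 = 30.
  x4: f(x4) * nu(x4) = 5 * 2 = 10.
Summing: mu(A) = 30 + 10 = 40.

40


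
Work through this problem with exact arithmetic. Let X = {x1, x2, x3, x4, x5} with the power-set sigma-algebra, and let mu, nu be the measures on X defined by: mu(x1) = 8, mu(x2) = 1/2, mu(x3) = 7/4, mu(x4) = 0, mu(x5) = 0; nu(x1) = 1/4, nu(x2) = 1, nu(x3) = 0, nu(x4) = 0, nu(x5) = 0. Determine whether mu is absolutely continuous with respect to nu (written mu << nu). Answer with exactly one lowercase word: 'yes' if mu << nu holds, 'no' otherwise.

mu << nu means: every nu-null measurable set is also mu-null; equivalently, for every atom x, if nu({x}) = 0 then mu({x}) = 0.
Checking each atom:
  x1: nu = 1/4 > 0 -> no constraint.
  x2: nu = 1 > 0 -> no constraint.
  x3: nu = 0, mu = 7/4 > 0 -> violates mu << nu.
  x4: nu = 0, mu = 0 -> consistent with mu << nu.
  x5: nu = 0, mu = 0 -> consistent with mu << nu.
The atom(s) x3 violate the condition (nu = 0 but mu > 0). Therefore mu is NOT absolutely continuous w.r.t. nu.

no


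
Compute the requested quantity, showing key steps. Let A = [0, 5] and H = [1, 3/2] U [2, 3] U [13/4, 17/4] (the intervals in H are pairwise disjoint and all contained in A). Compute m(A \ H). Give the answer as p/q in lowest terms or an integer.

The ambient interval has length m(A) = 5 - 0 = 5.
Since the holes are disjoint and sit inside A, by finite additivity
  m(H) = sum_i (b_i - a_i), and m(A \ H) = m(A) - m(H).
Computing the hole measures:
  m(H_1) = 3/2 - 1 = 1/2.
  m(H_2) = 3 - 2 = 1.
  m(H_3) = 17/4 - 13/4 = 1.
Summed: m(H) = 1/2 + 1 + 1 = 5/2.
So m(A \ H) = 5 - 5/2 = 5/2.

5/2


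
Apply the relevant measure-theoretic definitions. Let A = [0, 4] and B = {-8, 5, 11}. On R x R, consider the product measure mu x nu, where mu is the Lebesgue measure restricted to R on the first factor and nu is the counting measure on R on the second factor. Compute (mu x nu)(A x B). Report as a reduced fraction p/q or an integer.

For a measurable rectangle A x B, the product measure satisfies
  (mu x nu)(A x B) = mu(A) * nu(B).
  mu(A) = 4.
  nu(B) = 3.
  (mu x nu)(A x B) = 4 * 3 = 12.

12


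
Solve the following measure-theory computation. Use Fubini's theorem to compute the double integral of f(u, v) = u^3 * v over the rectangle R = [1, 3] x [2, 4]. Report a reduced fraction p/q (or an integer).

f(u, v) is a tensor product of a function of u and a function of v, and both factors are bounded continuous (hence Lebesgue integrable) on the rectangle, so Fubini's theorem applies:
  integral_R f d(m x m) = (integral_a1^b1 u^3 du) * (integral_a2^b2 v dv).
Inner integral in u: integral_{1}^{3} u^3 du = (3^4 - 1^4)/4
  = 20.
Inner integral in v: integral_{2}^{4} v dv = (4^2 - 2^2)/2
  = 6.
Product: (20) * (6) = 120.

120


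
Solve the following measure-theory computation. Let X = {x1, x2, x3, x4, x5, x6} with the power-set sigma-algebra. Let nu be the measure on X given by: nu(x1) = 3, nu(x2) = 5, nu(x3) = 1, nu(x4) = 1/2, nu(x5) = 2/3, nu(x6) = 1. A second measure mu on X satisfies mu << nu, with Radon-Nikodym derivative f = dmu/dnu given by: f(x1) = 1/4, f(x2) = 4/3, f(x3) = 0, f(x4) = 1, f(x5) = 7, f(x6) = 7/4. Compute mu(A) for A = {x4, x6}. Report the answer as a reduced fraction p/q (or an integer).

By the defining property of the Radon-Nikodym derivative, for every measurable set A,
  mu(A) = integral_A f dnu.
Since nu is a discrete measure concentrated on the atoms of X, the integral over A reduces to the sum
  mu(A) = sum_{x in A} f(x) * nu({x}).
Computing each term:
  x4: f(x4) * nu(x4) = 1 * 1/2 = 1/2.
  x6: f(x6) * nu(x6) = 7/4 * 1 = 7/4.
Summing: mu(A) = 1/2 + 7/4 = 9/4.

9/4


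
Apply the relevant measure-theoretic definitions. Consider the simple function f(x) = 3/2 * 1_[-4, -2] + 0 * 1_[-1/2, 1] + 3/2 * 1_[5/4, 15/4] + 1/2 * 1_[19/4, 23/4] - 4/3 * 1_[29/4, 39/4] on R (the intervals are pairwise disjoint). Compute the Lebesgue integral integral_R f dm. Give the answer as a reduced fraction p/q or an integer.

For a simple function f = sum_i c_i * 1_{A_i} with disjoint A_i,
  integral f dm = sum_i c_i * m(A_i).
Lengths of the A_i:
  m(A_1) = -2 - (-4) = 2.
  m(A_2) = 1 - (-1/2) = 3/2.
  m(A_3) = 15/4 - 5/4 = 5/2.
  m(A_4) = 23/4 - 19/4 = 1.
  m(A_5) = 39/4 - 29/4 = 5/2.
Contributions c_i * m(A_i):
  (3/2) * (2) = 3.
  (0) * (3/2) = 0.
  (3/2) * (5/2) = 15/4.
  (1/2) * (1) = 1/2.
  (-4/3) * (5/2) = -10/3.
Total: 3 + 0 + 15/4 + 1/2 - 10/3 = 47/12.

47/12


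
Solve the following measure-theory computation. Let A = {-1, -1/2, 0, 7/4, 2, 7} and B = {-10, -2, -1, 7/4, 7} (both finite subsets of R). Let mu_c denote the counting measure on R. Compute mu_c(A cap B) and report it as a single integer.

Counting measure on a finite set equals cardinality. mu_c(A cap B) = |A cap B| (elements appearing in both).
Enumerating the elements of A that also lie in B gives 3 element(s).
So mu_c(A cap B) = 3.

3


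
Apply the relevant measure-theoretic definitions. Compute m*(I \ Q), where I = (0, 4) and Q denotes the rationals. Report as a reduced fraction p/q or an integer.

The interval I = (0, 4) has m(I) = 4 - 0 = 4 (endpoints are measure-zero, so open/closed/half-open agree). Write I = (I cap Q) u (I \ Q). The rationals in I are countable, so m*(I cap Q) = 0 (cover each rational by intervals whose total length is arbitrarily small). By countable subadditivity m*(I) <= m*(I cap Q) + m*(I \ Q), hence m*(I \ Q) >= m(I) = 4. The reverse inequality m*(I \ Q) <= m*(I) = 4 is trivial since (I \ Q) is a subset of I. Therefore m*(I \ Q) = 4.

4


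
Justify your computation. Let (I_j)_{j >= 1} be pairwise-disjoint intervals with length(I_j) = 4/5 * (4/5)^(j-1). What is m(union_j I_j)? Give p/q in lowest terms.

By countable additivity of the Lebesgue measure on pairwise disjoint measurable sets,
  m(union_{j >= 1} I_j) = sum_{j >= 1} m(I_j) = sum_{j >= 1} a * r^(j-1),
  with a = 4/5 and r = 4/5.
Since 0 < r = 4/5 < 1, the geometric series converges:
  sum_{j >= 1} a * r^(j-1) = a / (1 - r).
  = 4/5 / (1 - 4/5)
  = 4/5 / (1/5)
  = 4.

4


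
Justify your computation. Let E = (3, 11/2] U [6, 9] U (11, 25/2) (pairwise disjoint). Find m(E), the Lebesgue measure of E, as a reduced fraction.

For pairwise disjoint intervals, m(union_i I_i) = sum_i m(I_i),
and m is invariant under swapping open/closed endpoints (single points have measure 0).
So m(E) = sum_i (b_i - a_i).
  I_1 has length 11/2 - 3 = 5/2.
  I_2 has length 9 - 6 = 3.
  I_3 has length 25/2 - 11 = 3/2.
Summing:
  m(E) = 5/2 + 3 + 3/2 = 7.

7


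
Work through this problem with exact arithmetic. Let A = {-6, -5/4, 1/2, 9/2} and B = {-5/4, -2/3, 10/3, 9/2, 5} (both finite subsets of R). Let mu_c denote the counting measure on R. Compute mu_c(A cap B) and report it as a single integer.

Counting measure on a finite set equals cardinality. mu_c(A cap B) = |A cap B| (elements appearing in both).
Enumerating the elements of A that also lie in B gives 2 element(s).
So mu_c(A cap B) = 2.

2


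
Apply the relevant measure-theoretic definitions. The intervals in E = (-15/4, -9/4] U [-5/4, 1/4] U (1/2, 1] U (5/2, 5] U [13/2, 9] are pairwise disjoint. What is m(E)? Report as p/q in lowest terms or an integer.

For pairwise disjoint intervals, m(union_i I_i) = sum_i m(I_i),
and m is invariant under swapping open/closed endpoints (single points have measure 0).
So m(E) = sum_i (b_i - a_i).
  I_1 has length -9/4 - (-15/4) = 3/2.
  I_2 has length 1/4 - (-5/4) = 3/2.
  I_3 has length 1 - 1/2 = 1/2.
  I_4 has length 5 - 5/2 = 5/2.
  I_5 has length 9 - 13/2 = 5/2.
Summing:
  m(E) = 3/2 + 3/2 + 1/2 + 5/2 + 5/2 = 17/2.

17/2


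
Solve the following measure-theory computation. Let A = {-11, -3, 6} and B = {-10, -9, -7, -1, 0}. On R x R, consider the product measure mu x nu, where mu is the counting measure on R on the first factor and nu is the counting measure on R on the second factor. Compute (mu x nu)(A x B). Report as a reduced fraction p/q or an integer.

For a measurable rectangle A x B, the product measure satisfies
  (mu x nu)(A x B) = mu(A) * nu(B).
  mu(A) = 3.
  nu(B) = 5.
  (mu x nu)(A x B) = 3 * 5 = 15.

15


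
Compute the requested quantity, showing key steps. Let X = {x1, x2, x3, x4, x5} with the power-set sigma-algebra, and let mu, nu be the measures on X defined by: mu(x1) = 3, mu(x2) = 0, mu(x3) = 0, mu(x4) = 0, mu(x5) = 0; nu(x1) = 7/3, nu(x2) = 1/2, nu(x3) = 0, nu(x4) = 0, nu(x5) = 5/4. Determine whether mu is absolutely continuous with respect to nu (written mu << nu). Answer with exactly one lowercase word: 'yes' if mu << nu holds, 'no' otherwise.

mu << nu means: every nu-null measurable set is also mu-null; equivalently, for every atom x, if nu({x}) = 0 then mu({x}) = 0.
Checking each atom:
  x1: nu = 7/3 > 0 -> no constraint.
  x2: nu = 1/2 > 0 -> no constraint.
  x3: nu = 0, mu = 0 -> consistent with mu << nu.
  x4: nu = 0, mu = 0 -> consistent with mu << nu.
  x5: nu = 5/4 > 0 -> no constraint.
No atom violates the condition. Therefore mu << nu.

yes


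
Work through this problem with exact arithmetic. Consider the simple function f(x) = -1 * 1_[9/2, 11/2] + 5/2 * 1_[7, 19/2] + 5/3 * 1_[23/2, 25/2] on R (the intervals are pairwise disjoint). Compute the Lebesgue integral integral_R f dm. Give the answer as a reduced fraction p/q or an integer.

For a simple function f = sum_i c_i * 1_{A_i} with disjoint A_i,
  integral f dm = sum_i c_i * m(A_i).
Lengths of the A_i:
  m(A_1) = 11/2 - 9/2 = 1.
  m(A_2) = 19/2 - 7 = 5/2.
  m(A_3) = 25/2 - 23/2 = 1.
Contributions c_i * m(A_i):
  (-1) * (1) = -1.
  (5/2) * (5/2) = 25/4.
  (5/3) * (1) = 5/3.
Total: -1 + 25/4 + 5/3 = 83/12.

83/12


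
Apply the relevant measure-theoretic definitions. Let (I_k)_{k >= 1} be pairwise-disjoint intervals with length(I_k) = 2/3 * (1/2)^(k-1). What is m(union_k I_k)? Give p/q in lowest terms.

By countable additivity of the Lebesgue measure on pairwise disjoint measurable sets,
  m(union_{k >= 1} I_k) = sum_{k >= 1} m(I_k) = sum_{k >= 1} a * r^(k-1),
  with a = 2/3 and r = 1/2.
Since 0 < r = 1/2 < 1, the geometric series converges:
  sum_{k >= 1} a * r^(k-1) = a / (1 - r).
  = 2/3 / (1 - 1/2)
  = 2/3 / (1/2)
  = 4/3.

4/3


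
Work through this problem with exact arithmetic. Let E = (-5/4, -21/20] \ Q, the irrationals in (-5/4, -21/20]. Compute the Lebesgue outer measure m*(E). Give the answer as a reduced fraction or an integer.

The interval I = (-5/4, -21/20] has m(I) = -21/20 - (-5/4) = 1/5 (endpoints are measure-zero, so open/closed/half-open agree). Write I = (I cap Q) u (I \ Q). The rationals in I are countable, so m*(I cap Q) = 0 (cover each rational by intervals whose total length is arbitrarily small). By countable subadditivity m*(I) <= m*(I cap Q) + m*(I \ Q), hence m*(I \ Q) >= m(I) = 1/5. The reverse inequality m*(I \ Q) <= m*(I) = 1/5 is trivial since (I \ Q) is a subset of I. Therefore m*(I \ Q) = 1/5.

1/5


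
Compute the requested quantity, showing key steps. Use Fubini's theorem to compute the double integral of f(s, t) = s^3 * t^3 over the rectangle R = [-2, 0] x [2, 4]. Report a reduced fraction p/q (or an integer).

f(s, t) is a tensor product of a function of s and a function of t, and both factors are bounded continuous (hence Lebesgue integrable) on the rectangle, so Fubini's theorem applies:
  integral_R f d(m x m) = (integral_a1^b1 s^3 ds) * (integral_a2^b2 t^3 dt).
Inner integral in s: integral_{-2}^{0} s^3 ds = (0^4 - (-2)^4)/4
  = -4.
Inner integral in t: integral_{2}^{4} t^3 dt = (4^4 - 2^4)/4
  = 60.
Product: (-4) * (60) = -240.

-240


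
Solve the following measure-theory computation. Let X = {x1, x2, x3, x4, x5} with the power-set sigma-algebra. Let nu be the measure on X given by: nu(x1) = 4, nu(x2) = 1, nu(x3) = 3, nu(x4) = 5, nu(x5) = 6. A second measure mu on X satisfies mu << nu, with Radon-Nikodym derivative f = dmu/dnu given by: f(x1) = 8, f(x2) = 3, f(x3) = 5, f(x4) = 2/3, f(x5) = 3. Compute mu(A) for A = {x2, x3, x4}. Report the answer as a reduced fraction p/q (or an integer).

By the defining property of the Radon-Nikodym derivative, for every measurable set A,
  mu(A) = integral_A f dnu.
Since nu is a discrete measure concentrated on the atoms of X, the integral over A reduces to the sum
  mu(A) = sum_{x in A} f(x) * nu({x}).
Computing each term:
  x2: f(x2) * nu(x2) = 3 * 1 = 3.
  x3: f(x3) * nu(x3) = 5 * 3 = 15.
  x4: f(x4) * nu(x4) = 2/3 * 5 = 10/3.
Summing: mu(A) = 3 + 15 + 10/3 = 64/3.

64/3


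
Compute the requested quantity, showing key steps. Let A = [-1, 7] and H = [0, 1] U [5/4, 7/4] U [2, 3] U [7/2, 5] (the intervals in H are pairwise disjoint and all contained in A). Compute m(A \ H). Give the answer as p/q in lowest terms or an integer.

The ambient interval has length m(A) = 7 - (-1) = 8.
Since the holes are disjoint and sit inside A, by finite additivity
  m(H) = sum_i (b_i - a_i), and m(A \ H) = m(A) - m(H).
Computing the hole measures:
  m(H_1) = 1 - 0 = 1.
  m(H_2) = 7/4 - 5/4 = 1/2.
  m(H_3) = 3 - 2 = 1.
  m(H_4) = 5 - 7/2 = 3/2.
Summed: m(H) = 1 + 1/2 + 1 + 3/2 = 4.
So m(A \ H) = 8 - 4 = 4.

4


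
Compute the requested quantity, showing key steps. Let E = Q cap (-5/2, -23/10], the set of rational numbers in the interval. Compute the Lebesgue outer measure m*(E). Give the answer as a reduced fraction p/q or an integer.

E = Q cap (-5/2, -23/10] is a subset of Q, which is countable. Enumerate Q = {q_1, q_2, ...}; for any eps > 0, cover q_k by the open interval (q_k - eps/2^(k+1), q_k + eps/2^(k+1)), of length eps/2^k. The total cover length is sum_{k>=1} eps/2^k = eps. Hence m*(E) <= m*(Q) <= eps for every eps > 0, and since outer measure is non-negative, m*(E) = 0.

0


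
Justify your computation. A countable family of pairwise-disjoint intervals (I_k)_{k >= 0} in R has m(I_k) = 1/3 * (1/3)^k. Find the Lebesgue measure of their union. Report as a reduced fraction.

By countable additivity of the Lebesgue measure on pairwise disjoint measurable sets,
  m(union_{k >= 0} I_k) = sum_{k >= 0} m(I_k) = sum_{k >= 0} a * r^k,
  with a = 1/3 and r = 1/3.
Since 0 < r = 1/3 < 1, the geometric series converges:
  sum_{k >= 0} a * r^k = a / (1 - r).
  = 1/3 / (1 - 1/3)
  = 1/3 / (2/3)
  = 1/2.

1/2


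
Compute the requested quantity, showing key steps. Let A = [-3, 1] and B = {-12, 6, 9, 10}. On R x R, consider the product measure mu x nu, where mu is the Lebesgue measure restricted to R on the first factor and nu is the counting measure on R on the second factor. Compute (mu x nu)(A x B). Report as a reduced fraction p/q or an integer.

For a measurable rectangle A x B, the product measure satisfies
  (mu x nu)(A x B) = mu(A) * nu(B).
  mu(A) = 4.
  nu(B) = 4.
  (mu x nu)(A x B) = 4 * 4 = 16.

16


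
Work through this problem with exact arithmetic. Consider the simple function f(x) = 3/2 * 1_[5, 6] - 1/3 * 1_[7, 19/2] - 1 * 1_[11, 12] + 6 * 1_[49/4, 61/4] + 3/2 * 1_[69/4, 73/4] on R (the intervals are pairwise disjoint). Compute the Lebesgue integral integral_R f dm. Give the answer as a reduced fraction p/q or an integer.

For a simple function f = sum_i c_i * 1_{A_i} with disjoint A_i,
  integral f dm = sum_i c_i * m(A_i).
Lengths of the A_i:
  m(A_1) = 6 - 5 = 1.
  m(A_2) = 19/2 - 7 = 5/2.
  m(A_3) = 12 - 11 = 1.
  m(A_4) = 61/4 - 49/4 = 3.
  m(A_5) = 73/4 - 69/4 = 1.
Contributions c_i * m(A_i):
  (3/2) * (1) = 3/2.
  (-1/3) * (5/2) = -5/6.
  (-1) * (1) = -1.
  (6) * (3) = 18.
  (3/2) * (1) = 3/2.
Total: 3/2 - 5/6 - 1 + 18 + 3/2 = 115/6.

115/6


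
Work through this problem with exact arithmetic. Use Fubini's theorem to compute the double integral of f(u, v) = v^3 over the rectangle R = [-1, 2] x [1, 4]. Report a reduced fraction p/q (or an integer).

f(u, v) is a tensor product of a function of u and a function of v, and both factors are bounded continuous (hence Lebesgue integrable) on the rectangle, so Fubini's theorem applies:
  integral_R f d(m x m) = (integral_a1^b1 1 du) * (integral_a2^b2 v^3 dv).
Inner integral in u: integral_{-1}^{2} 1 du = (2^1 - (-1)^1)/1
  = 3.
Inner integral in v: integral_{1}^{4} v^3 dv = (4^4 - 1^4)/4
  = 255/4.
Product: (3) * (255/4) = 765/4.

765/4


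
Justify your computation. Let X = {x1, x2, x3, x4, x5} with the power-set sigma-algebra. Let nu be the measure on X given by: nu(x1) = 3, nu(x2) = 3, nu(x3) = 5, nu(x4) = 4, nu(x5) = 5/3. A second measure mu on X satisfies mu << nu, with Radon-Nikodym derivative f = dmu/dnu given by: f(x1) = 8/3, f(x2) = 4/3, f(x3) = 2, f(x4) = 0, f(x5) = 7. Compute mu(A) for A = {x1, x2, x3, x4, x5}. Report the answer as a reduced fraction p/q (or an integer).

By the defining property of the Radon-Nikodym derivative, for every measurable set A,
  mu(A) = integral_A f dnu.
Since nu is a discrete measure concentrated on the atoms of X, the integral over A reduces to the sum
  mu(A) = sum_{x in A} f(x) * nu({x}).
Computing each term:
  x1: f(x1) * nu(x1) = 8/3 * 3 = 8.
  x2: f(x2) * nu(x2) = 4/3 * 3 = 4.
  x3: f(x3) * nu(x3) = 2 * 5 = 10.
  x4: f(x4) * nu(x4) = 0 * 4 = 0.
  x5: f(x5) * nu(x5) = 7 * 5/3 = 35/3.
Summing: mu(A) = 8 + 4 + 10 + 0 + 35/3 = 101/3.

101/3


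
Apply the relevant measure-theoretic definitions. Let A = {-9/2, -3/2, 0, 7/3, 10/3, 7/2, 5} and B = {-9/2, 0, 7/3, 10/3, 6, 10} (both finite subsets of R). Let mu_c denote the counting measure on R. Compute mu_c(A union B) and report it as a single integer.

Counting measure on a finite set equals cardinality. By inclusion-exclusion, |A union B| = |A| + |B| - |A cap B|.
|A| = 7, |B| = 6, |A cap B| = 4.
So mu_c(A union B) = 7 + 6 - 4 = 9.

9


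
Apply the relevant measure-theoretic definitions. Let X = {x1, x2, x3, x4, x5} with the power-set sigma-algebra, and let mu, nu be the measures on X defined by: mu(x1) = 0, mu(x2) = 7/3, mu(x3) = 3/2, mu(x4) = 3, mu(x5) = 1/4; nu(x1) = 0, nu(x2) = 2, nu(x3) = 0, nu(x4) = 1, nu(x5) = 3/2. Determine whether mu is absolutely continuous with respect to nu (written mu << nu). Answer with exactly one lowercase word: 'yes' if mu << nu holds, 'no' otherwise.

mu << nu means: every nu-null measurable set is also mu-null; equivalently, for every atom x, if nu({x}) = 0 then mu({x}) = 0.
Checking each atom:
  x1: nu = 0, mu = 0 -> consistent with mu << nu.
  x2: nu = 2 > 0 -> no constraint.
  x3: nu = 0, mu = 3/2 > 0 -> violates mu << nu.
  x4: nu = 1 > 0 -> no constraint.
  x5: nu = 3/2 > 0 -> no constraint.
The atom(s) x3 violate the condition (nu = 0 but mu > 0). Therefore mu is NOT absolutely continuous w.r.t. nu.

no


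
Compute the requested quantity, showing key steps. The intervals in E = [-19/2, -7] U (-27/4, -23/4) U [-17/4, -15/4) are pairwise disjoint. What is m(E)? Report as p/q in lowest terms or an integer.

For pairwise disjoint intervals, m(union_i I_i) = sum_i m(I_i),
and m is invariant under swapping open/closed endpoints (single points have measure 0).
So m(E) = sum_i (b_i - a_i).
  I_1 has length -7 - (-19/2) = 5/2.
  I_2 has length -23/4 - (-27/4) = 1.
  I_3 has length -15/4 - (-17/4) = 1/2.
Summing:
  m(E) = 5/2 + 1 + 1/2 = 4.

4


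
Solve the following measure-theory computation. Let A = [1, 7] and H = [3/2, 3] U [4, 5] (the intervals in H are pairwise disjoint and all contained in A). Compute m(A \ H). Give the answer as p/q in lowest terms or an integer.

The ambient interval has length m(A) = 7 - 1 = 6.
Since the holes are disjoint and sit inside A, by finite additivity
  m(H) = sum_i (b_i - a_i), and m(A \ H) = m(A) - m(H).
Computing the hole measures:
  m(H_1) = 3 - 3/2 = 3/2.
  m(H_2) = 5 - 4 = 1.
Summed: m(H) = 3/2 + 1 = 5/2.
So m(A \ H) = 6 - 5/2 = 7/2.

7/2


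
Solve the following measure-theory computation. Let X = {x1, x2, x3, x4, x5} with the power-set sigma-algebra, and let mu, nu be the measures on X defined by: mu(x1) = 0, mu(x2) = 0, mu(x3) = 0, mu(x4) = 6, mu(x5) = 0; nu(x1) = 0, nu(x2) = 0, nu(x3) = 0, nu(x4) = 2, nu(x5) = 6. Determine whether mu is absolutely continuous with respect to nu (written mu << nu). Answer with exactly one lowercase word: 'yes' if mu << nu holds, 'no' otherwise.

mu << nu means: every nu-null measurable set is also mu-null; equivalently, for every atom x, if nu({x}) = 0 then mu({x}) = 0.
Checking each atom:
  x1: nu = 0, mu = 0 -> consistent with mu << nu.
  x2: nu = 0, mu = 0 -> consistent with mu << nu.
  x3: nu = 0, mu = 0 -> consistent with mu << nu.
  x4: nu = 2 > 0 -> no constraint.
  x5: nu = 6 > 0 -> no constraint.
No atom violates the condition. Therefore mu << nu.

yes


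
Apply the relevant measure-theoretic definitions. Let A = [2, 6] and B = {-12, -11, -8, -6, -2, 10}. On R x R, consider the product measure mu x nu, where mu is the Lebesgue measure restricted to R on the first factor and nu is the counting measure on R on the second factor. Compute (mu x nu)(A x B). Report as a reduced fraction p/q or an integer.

For a measurable rectangle A x B, the product measure satisfies
  (mu x nu)(A x B) = mu(A) * nu(B).
  mu(A) = 4.
  nu(B) = 6.
  (mu x nu)(A x B) = 4 * 6 = 24.

24


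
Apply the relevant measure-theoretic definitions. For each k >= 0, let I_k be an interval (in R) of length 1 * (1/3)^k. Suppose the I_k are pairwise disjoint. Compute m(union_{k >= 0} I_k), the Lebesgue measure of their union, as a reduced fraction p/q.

By countable additivity of the Lebesgue measure on pairwise disjoint measurable sets,
  m(union_{k >= 0} I_k) = sum_{k >= 0} m(I_k) = sum_{k >= 0} a * r^k,
  with a = 1 and r = 1/3.
Since 0 < r = 1/3 < 1, the geometric series converges:
  sum_{k >= 0} a * r^k = a / (1 - r).
  = 1 / (1 - 1/3)
  = 1 / (2/3)
  = 3/2.

3/2


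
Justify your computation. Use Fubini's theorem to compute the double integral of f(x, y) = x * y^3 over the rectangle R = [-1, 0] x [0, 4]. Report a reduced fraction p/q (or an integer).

f(x, y) is a tensor product of a function of x and a function of y, and both factors are bounded continuous (hence Lebesgue integrable) on the rectangle, so Fubini's theorem applies:
  integral_R f d(m x m) = (integral_a1^b1 x dx) * (integral_a2^b2 y^3 dy).
Inner integral in x: integral_{-1}^{0} x dx = (0^2 - (-1)^2)/2
  = -1/2.
Inner integral in y: integral_{0}^{4} y^3 dy = (4^4 - 0^4)/4
  = 64.
Product: (-1/2) * (64) = -32.

-32


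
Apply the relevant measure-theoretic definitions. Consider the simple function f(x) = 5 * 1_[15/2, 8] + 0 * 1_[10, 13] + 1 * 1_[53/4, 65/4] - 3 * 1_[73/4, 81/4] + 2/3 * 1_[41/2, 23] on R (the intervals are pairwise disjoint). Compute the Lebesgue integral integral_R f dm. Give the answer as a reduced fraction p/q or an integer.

For a simple function f = sum_i c_i * 1_{A_i} with disjoint A_i,
  integral f dm = sum_i c_i * m(A_i).
Lengths of the A_i:
  m(A_1) = 8 - 15/2 = 1/2.
  m(A_2) = 13 - 10 = 3.
  m(A_3) = 65/4 - 53/4 = 3.
  m(A_4) = 81/4 - 73/4 = 2.
  m(A_5) = 23 - 41/2 = 5/2.
Contributions c_i * m(A_i):
  (5) * (1/2) = 5/2.
  (0) * (3) = 0.
  (1) * (3) = 3.
  (-3) * (2) = -6.
  (2/3) * (5/2) = 5/3.
Total: 5/2 + 0 + 3 - 6 + 5/3 = 7/6.

7/6


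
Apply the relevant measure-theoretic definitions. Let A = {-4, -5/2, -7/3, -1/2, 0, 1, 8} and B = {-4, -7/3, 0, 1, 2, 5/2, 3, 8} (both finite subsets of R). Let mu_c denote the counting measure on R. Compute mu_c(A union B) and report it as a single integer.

Counting measure on a finite set equals cardinality. By inclusion-exclusion, |A union B| = |A| + |B| - |A cap B|.
|A| = 7, |B| = 8, |A cap B| = 5.
So mu_c(A union B) = 7 + 8 - 5 = 10.

10


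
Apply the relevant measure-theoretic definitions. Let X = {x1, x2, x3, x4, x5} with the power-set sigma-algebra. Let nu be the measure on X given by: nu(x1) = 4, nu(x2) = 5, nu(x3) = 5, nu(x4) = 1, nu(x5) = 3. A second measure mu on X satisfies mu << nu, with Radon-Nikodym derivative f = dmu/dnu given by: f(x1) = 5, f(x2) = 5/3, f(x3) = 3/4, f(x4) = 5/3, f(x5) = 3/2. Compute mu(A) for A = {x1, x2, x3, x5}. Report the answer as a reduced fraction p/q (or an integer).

By the defining property of the Radon-Nikodym derivative, for every measurable set A,
  mu(A) = integral_A f dnu.
Since nu is a discrete measure concentrated on the atoms of X, the integral over A reduces to the sum
  mu(A) = sum_{x in A} f(x) * nu({x}).
Computing each term:
  x1: f(x1) * nu(x1) = 5 * 4 = 20.
  x2: f(x2) * nu(x2) = 5/3 * 5 = 25/3.
  x3: f(x3) * nu(x3) = 3/4 * 5 = 15/4.
  x5: f(x5) * nu(x5) = 3/2 * 3 = 9/2.
Summing: mu(A) = 20 + 25/3 + 15/4 + 9/2 = 439/12.

439/12


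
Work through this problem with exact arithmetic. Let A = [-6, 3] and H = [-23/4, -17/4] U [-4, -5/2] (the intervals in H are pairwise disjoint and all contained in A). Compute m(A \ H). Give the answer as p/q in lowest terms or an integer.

The ambient interval has length m(A) = 3 - (-6) = 9.
Since the holes are disjoint and sit inside A, by finite additivity
  m(H) = sum_i (b_i - a_i), and m(A \ H) = m(A) - m(H).
Computing the hole measures:
  m(H_1) = -17/4 - (-23/4) = 3/2.
  m(H_2) = -5/2 - (-4) = 3/2.
Summed: m(H) = 3/2 + 3/2 = 3.
So m(A \ H) = 9 - 3 = 6.

6


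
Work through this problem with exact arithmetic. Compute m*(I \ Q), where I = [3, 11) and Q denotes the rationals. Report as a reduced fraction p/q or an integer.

The interval I = [3, 11) has m(I) = 11 - 3 = 8 (endpoints are measure-zero, so open/closed/half-open agree). Write I = (I cap Q) u (I \ Q). The rationals in I are countable, so m*(I cap Q) = 0 (cover each rational by intervals whose total length is arbitrarily small). By countable subadditivity m*(I) <= m*(I cap Q) + m*(I \ Q), hence m*(I \ Q) >= m(I) = 8. The reverse inequality m*(I \ Q) <= m*(I) = 8 is trivial since (I \ Q) is a subset of I. Therefore m*(I \ Q) = 8.

8


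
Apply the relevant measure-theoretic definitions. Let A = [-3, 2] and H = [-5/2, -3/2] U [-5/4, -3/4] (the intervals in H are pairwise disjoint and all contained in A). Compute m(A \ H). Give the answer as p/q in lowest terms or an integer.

The ambient interval has length m(A) = 2 - (-3) = 5.
Since the holes are disjoint and sit inside A, by finite additivity
  m(H) = sum_i (b_i - a_i), and m(A \ H) = m(A) - m(H).
Computing the hole measures:
  m(H_1) = -3/2 - (-5/2) = 1.
  m(H_2) = -3/4 - (-5/4) = 1/2.
Summed: m(H) = 1 + 1/2 = 3/2.
So m(A \ H) = 5 - 3/2 = 7/2.

7/2
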